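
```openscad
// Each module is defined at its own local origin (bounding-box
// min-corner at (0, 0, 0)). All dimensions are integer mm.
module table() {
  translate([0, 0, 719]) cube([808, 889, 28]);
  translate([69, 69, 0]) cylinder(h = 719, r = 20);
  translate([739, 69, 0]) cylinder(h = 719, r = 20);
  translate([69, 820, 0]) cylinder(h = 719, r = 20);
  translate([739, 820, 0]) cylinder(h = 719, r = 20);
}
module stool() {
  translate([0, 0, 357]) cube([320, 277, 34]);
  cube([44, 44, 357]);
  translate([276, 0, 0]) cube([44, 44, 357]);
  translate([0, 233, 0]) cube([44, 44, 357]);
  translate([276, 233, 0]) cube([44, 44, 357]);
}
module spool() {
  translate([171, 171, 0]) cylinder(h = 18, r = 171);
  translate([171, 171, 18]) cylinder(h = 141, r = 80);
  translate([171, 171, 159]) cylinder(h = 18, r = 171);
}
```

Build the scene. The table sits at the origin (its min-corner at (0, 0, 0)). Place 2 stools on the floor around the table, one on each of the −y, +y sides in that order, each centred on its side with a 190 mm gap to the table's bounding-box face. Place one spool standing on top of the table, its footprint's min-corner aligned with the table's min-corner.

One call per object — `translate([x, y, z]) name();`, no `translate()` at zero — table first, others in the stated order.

table();
translate([244, -467, 0]) stool();
translate([244, 1079, 0]) stool();
translate([0, 0, 747]) spool();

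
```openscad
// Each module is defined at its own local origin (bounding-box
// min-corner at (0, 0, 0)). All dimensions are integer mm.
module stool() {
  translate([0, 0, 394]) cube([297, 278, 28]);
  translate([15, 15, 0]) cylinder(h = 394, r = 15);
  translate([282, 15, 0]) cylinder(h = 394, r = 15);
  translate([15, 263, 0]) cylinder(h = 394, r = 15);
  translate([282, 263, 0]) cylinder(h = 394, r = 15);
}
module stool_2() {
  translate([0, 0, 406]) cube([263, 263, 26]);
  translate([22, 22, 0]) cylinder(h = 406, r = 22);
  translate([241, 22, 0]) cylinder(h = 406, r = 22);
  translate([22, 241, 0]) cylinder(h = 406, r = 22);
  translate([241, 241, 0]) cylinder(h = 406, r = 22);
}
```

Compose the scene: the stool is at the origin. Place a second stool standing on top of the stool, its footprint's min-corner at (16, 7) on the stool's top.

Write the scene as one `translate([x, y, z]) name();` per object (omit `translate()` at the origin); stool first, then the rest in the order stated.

stool();
translate([16, 7, 422]) stool_2();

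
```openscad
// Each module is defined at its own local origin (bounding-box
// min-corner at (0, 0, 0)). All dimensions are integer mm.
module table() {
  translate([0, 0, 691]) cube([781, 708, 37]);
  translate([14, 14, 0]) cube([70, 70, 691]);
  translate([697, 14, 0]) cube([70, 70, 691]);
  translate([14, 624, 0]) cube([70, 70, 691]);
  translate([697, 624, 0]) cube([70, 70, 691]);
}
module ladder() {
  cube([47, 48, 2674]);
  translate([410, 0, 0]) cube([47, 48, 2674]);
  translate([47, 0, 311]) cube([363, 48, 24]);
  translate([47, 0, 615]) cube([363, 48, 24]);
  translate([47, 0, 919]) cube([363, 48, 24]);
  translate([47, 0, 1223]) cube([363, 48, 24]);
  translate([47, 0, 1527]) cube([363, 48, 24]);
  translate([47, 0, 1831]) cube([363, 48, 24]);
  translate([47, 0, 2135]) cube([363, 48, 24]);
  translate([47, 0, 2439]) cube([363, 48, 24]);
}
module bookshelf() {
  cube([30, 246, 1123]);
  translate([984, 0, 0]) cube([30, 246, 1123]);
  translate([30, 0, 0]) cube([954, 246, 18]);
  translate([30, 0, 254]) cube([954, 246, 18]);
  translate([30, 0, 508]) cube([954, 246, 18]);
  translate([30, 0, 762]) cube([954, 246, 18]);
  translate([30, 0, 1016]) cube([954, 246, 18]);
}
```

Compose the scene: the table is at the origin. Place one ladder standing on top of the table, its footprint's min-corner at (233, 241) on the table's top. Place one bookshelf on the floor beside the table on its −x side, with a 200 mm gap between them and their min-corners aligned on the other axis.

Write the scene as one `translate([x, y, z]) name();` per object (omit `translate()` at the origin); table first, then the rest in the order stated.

table();
translate([233, 241, 728]) ladder();
translate([-1214, 0, 0]) bookshelf();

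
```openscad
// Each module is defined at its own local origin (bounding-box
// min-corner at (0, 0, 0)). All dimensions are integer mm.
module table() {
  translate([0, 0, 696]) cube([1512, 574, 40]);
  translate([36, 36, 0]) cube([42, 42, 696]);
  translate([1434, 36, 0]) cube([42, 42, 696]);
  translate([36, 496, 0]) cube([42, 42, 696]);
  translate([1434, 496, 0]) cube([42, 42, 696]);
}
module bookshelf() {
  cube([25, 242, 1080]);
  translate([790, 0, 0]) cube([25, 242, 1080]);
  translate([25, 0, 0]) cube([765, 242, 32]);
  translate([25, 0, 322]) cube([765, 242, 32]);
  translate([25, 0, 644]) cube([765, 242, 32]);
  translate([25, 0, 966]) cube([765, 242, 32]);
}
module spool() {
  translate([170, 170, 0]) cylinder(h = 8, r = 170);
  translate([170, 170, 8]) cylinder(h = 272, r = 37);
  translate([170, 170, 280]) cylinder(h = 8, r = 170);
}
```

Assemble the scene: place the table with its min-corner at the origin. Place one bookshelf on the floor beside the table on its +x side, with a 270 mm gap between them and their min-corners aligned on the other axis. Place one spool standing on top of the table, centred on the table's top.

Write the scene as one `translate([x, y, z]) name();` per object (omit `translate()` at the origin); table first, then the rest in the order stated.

table();
translate([1782, 0, 0]) bookshelf();
translate([586, 117, 736]) spool();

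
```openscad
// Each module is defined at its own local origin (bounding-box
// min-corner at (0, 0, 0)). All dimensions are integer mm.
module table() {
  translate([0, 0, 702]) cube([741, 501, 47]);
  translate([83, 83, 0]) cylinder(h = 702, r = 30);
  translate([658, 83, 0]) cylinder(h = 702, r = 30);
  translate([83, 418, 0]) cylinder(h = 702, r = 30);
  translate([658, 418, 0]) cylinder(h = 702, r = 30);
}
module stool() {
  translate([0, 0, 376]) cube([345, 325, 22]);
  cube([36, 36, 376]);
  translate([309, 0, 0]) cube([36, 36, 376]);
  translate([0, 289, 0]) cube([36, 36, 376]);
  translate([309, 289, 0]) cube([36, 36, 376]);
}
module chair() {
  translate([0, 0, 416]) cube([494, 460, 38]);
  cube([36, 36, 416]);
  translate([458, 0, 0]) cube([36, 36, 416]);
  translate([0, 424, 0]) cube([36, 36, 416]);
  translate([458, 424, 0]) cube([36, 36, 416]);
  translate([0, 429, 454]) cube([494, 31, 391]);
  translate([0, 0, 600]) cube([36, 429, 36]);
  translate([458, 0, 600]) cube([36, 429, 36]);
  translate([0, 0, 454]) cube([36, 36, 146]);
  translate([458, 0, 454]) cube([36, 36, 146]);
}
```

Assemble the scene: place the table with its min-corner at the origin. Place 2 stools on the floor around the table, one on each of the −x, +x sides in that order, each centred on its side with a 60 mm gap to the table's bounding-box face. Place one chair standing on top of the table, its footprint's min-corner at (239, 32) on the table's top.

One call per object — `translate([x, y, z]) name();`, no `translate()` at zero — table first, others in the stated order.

table();
translate([-405, 88, 0]) stool();
translate([801, 88, 0]) stool();
translate([239, 32, 749]) chair();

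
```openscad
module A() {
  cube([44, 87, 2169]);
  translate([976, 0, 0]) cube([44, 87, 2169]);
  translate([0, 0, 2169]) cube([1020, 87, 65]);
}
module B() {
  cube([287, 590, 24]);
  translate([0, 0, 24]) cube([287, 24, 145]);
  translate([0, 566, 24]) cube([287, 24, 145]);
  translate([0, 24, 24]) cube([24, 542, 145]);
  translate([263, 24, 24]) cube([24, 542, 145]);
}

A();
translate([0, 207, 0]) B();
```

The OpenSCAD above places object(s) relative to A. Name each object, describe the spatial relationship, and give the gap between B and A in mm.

A is a door frame. B is an open box. The open box is on the floor beside the door frame on its +y side. The gap between the open box and the door frame is 120 mm.

The open box's nearest face is 120 mm from the door frame's +y face.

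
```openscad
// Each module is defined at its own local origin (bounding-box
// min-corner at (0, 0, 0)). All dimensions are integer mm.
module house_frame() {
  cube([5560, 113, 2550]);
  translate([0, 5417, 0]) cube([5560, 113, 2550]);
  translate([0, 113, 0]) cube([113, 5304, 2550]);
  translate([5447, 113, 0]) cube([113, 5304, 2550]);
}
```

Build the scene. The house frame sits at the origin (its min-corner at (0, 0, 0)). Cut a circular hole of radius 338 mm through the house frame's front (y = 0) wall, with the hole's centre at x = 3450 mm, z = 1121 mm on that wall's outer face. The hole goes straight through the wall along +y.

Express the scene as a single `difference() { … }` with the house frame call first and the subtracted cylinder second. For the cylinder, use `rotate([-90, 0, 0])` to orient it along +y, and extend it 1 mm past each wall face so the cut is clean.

difference() {
  house_frame();
  translate([3450, -1, 1121]) rotate([-90, 0, 0]) cylinder(h = 115, r = 338);
}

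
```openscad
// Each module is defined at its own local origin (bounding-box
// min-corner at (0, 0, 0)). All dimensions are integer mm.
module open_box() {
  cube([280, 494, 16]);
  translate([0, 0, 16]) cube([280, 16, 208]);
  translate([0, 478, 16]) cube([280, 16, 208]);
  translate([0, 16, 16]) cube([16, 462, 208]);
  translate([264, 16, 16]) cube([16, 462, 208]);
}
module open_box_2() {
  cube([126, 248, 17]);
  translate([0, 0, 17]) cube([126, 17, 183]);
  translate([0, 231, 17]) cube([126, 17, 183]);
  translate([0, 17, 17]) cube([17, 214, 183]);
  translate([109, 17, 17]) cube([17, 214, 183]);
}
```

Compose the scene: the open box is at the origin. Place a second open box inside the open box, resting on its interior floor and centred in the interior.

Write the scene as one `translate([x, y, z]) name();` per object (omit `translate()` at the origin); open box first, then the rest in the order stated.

open_box();
translate([77, 123, 16]) open_box_2();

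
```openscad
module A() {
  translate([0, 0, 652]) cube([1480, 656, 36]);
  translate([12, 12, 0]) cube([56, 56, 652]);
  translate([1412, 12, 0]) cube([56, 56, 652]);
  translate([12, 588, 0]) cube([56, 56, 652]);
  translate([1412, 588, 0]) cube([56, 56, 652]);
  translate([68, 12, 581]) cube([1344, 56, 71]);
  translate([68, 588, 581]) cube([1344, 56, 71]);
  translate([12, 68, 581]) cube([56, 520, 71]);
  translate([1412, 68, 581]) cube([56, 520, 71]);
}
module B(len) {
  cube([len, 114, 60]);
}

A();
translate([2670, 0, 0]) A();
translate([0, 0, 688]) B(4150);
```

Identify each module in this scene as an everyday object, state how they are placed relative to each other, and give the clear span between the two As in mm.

A is a table. B is a beam. A beam spans the tops of two tables. The clear span between the two tables is 1190 mm.

Second table starts at x = 2670; first ends at x = 1480; clear span = 2670 − 1480 = 1190 mm.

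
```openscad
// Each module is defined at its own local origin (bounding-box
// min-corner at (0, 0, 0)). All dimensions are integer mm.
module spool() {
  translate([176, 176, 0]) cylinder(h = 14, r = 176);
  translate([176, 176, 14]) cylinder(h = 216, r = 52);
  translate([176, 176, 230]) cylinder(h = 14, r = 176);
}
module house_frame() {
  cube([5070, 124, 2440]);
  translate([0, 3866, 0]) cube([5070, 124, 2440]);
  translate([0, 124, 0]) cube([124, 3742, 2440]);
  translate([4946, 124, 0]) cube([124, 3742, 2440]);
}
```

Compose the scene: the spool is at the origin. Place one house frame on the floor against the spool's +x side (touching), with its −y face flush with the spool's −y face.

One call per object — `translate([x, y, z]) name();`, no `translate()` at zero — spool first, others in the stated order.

spool();
translate([352, 0, 0]) house_frame();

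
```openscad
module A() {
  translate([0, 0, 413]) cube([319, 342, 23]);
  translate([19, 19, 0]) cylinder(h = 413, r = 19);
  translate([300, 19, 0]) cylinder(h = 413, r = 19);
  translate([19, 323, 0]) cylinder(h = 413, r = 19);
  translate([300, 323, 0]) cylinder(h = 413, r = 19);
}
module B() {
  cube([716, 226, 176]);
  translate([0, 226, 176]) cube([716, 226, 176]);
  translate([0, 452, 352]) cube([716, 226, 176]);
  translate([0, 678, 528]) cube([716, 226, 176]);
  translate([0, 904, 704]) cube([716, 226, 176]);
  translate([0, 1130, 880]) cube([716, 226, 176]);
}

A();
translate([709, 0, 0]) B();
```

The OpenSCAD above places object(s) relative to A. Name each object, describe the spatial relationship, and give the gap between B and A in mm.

A is a stool. B is a staircase. The staircase is on the floor beside the stool on its +x side. The gap between the staircase and the stool is 390 mm.

The staircase's nearest face is 390 mm from the stool's +x face.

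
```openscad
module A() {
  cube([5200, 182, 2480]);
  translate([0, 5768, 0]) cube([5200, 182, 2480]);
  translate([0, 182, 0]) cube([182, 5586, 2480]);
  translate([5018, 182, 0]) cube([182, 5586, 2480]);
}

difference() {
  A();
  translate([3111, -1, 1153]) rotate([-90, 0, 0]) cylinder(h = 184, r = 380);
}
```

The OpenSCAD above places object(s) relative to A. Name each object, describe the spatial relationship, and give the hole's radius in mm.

A is a house frame. The house frame has a circular hole through its front wall. The hole's radius is 380 mm.

The subtracted cylinder has r = 380 mm.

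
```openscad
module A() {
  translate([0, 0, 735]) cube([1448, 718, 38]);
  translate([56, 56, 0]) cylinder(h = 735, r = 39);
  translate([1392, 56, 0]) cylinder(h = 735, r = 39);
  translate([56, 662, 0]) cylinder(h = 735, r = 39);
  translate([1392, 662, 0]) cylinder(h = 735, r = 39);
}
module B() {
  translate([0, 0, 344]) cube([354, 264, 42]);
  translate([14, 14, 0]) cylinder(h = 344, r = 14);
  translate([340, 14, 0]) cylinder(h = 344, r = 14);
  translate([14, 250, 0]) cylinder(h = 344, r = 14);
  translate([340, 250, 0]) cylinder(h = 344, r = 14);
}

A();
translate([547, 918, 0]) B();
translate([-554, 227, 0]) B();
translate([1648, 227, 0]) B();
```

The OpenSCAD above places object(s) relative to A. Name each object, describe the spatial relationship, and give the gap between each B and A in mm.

A is a table. B is a stool. Three stools sit around the table at the +y, −x, +x sides. The gap between each stool and the table is 200 mm.

Each stool's nearest face is 200 mm from the table's bounding box.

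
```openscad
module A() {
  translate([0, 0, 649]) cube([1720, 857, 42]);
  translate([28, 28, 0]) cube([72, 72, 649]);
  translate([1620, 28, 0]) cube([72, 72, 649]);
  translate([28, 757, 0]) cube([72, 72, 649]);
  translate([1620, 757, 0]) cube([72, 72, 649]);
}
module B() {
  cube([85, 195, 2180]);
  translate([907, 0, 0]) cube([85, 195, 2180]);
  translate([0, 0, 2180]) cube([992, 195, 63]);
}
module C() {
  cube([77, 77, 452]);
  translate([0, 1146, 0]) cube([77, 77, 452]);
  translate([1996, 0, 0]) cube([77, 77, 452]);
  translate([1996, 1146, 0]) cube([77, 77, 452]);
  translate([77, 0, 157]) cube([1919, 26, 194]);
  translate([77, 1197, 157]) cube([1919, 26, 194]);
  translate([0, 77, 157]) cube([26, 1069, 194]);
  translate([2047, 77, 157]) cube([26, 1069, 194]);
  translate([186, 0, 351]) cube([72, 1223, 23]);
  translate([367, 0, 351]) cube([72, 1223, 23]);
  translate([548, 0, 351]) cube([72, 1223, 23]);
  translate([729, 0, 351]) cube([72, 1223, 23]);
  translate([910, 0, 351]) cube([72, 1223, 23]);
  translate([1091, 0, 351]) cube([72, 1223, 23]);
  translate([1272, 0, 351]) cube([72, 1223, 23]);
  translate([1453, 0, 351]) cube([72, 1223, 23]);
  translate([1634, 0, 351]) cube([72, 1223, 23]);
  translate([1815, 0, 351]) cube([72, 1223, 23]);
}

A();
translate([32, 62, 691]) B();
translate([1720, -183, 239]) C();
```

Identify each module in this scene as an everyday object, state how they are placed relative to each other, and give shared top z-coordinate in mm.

A is a table. B is a door frame. C is a bed frame. The door frame is on top of the table. The bed frame is beside the table with their tops flush at z = 691. The shared top z-coordinate is 691 mm.

Both tops at z = 691 mm.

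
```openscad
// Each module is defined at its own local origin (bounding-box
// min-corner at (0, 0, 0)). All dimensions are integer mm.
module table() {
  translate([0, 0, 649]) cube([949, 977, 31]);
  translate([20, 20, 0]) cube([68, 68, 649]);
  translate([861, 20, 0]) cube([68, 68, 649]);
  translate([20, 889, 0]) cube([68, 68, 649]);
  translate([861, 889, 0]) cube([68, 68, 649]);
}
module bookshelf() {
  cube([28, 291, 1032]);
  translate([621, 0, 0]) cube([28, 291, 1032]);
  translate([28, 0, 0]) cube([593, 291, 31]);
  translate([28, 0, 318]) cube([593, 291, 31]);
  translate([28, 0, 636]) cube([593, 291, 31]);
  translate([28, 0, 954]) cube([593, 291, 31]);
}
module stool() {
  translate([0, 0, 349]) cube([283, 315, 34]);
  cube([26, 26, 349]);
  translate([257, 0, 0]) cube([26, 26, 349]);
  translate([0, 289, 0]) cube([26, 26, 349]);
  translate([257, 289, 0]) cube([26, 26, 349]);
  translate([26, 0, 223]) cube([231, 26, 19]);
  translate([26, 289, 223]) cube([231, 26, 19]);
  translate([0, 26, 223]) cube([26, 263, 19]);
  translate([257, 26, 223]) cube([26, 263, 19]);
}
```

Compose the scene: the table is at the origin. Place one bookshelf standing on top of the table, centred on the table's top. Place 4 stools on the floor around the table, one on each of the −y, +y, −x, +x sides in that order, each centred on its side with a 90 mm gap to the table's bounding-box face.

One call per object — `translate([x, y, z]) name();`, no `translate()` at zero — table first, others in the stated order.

table();
translate([150, 343, 680]) bookshelf();
translate([333, -405, 0]) stool();
translate([333, 1067, 0]) stool();
translate([-373, 331, 0]) stool();
translate([1039, 331, 0]) stool();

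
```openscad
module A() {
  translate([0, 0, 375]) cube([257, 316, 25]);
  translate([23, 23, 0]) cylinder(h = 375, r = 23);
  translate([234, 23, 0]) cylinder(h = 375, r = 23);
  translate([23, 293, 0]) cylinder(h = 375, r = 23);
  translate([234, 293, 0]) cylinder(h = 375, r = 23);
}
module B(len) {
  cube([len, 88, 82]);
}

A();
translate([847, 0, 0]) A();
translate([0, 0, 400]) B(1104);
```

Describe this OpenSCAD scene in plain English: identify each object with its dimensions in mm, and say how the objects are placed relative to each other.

A is a simple wooden stool: a rectangular seat 257 mm (x) by 316 mm (y), 25 mm thick, top face at z = 400 mm, on four round legs, each 46 mm in diameter. The legs rest on z = 0, each leg's axis is inset half a diameter from the nearest pair of seat edges (so the leg's bounding box is flush with the corner).

B is a rectangular beam 1104 mm long (x), 88 mm deep (y), 82 mm thick (z).

The beam spans the tops of two stools placed 590 mm apart, resting at z = 400 mm.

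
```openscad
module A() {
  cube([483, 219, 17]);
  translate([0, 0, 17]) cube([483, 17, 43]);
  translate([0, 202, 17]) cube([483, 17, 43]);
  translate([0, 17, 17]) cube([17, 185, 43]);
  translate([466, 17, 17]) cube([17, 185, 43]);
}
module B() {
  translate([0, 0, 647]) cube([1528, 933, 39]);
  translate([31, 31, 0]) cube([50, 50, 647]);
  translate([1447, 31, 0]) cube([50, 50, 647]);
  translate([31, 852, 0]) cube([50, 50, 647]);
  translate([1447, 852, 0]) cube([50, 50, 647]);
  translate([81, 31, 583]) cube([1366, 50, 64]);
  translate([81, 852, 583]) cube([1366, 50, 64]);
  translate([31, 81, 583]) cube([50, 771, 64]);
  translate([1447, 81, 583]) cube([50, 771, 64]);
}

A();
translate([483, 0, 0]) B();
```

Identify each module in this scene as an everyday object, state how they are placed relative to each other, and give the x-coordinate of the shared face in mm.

The open box's +x face and the table's −x face are both at x = 483 mm.

A is an open box. B is a table. The table is against the open box's +x side, with their −y faces flush. The x-coordinate of the shared face is 483 mm.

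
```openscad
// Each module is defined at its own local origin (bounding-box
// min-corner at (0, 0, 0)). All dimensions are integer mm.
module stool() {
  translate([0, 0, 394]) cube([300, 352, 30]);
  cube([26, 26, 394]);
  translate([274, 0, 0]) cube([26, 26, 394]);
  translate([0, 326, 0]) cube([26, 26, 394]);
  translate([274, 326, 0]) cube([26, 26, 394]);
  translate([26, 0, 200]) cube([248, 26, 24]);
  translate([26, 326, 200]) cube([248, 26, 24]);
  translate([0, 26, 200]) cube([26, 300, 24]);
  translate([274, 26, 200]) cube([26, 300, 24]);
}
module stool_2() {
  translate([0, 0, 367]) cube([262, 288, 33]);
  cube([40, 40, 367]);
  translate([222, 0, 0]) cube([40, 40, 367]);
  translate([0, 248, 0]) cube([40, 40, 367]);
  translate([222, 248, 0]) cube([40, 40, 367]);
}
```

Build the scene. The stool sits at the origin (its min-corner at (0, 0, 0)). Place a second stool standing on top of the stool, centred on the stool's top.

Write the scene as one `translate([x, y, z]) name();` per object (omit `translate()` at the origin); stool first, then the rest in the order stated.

stool();
translate([19, 32, 424]) stool_2();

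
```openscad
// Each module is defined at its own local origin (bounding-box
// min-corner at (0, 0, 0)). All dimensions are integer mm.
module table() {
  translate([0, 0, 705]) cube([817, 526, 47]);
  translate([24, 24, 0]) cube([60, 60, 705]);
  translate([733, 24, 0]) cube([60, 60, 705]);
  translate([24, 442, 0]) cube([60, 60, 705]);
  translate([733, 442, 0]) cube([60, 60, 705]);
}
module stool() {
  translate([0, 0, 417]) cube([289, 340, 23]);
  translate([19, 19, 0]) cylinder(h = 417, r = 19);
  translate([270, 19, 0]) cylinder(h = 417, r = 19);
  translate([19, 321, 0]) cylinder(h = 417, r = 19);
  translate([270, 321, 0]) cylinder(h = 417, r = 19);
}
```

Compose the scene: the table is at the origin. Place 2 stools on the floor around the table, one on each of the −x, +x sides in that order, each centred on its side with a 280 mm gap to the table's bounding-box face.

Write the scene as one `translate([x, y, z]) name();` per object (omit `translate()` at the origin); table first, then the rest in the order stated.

table();
translate([-569, 93, 0]) stool();
translate([1097, 93, 0]) stool();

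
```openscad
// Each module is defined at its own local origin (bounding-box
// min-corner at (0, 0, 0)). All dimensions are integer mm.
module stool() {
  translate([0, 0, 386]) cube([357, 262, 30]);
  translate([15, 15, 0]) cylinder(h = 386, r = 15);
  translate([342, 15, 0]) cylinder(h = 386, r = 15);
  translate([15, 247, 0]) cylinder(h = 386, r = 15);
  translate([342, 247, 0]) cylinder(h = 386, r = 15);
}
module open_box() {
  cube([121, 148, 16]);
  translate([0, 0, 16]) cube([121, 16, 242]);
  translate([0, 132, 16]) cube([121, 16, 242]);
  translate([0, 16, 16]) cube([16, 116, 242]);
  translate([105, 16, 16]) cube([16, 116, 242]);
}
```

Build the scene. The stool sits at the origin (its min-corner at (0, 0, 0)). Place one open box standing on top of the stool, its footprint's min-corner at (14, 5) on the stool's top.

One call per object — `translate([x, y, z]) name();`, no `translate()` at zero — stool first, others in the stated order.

stool();
translate([14, 5, 416]) open_box();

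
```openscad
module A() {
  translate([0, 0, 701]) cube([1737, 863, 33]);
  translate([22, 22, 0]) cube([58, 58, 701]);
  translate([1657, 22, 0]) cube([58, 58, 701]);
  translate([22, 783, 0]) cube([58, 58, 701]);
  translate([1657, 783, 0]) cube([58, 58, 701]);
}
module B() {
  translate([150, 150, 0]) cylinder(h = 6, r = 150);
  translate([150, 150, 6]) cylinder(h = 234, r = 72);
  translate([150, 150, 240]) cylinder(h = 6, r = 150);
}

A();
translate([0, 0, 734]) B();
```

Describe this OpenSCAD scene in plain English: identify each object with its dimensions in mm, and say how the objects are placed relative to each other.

A is a rectangular dining table. The top is 1737×863×33 mm with its upper surface at z = 734 mm. It stands on four 58×58 mm square legs, each inset 22 mm from the nearest pair of top edges, running from the floor to the underside of the top.

B is a spool: two coaxial disc flanges of radius 150 mm and thickness 6 mm, joined by a core cylinder of radius 72 mm and height 234 mm. The lower flange rests on z = 0 and the three cylinders share a vertical axis.

The spool is on top of the table.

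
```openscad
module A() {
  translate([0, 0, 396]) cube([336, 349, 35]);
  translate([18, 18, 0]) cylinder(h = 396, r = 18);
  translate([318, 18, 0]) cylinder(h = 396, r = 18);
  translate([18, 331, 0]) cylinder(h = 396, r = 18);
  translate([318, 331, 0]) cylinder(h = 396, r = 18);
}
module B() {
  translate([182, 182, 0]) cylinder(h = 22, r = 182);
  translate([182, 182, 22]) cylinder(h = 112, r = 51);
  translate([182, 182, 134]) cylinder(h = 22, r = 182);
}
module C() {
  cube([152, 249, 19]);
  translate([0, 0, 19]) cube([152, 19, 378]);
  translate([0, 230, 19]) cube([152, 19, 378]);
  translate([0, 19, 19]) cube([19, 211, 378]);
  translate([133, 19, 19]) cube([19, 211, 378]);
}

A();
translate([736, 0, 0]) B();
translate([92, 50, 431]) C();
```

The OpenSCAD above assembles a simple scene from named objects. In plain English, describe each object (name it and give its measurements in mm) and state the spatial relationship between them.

A is a four-legged stool. The seat is 336×349 mm, 35 mm thick, top at z = 431 mm. It stands on four round legs, each 36 mm in diameter, from z = 0 to the seat underside, each leg's axis is inset half a diameter from the nearest pair of seat edges (so the leg's bounding box is flush with the corner).

B is a spool: two coaxial disc flanges of radius 182 mm and thickness 22 mm, joined by a core cylinder of radius 51 mm and height 112 mm. The lower flange rests on z = 0 and the three cylinders share a vertical axis.

C is an open storage box with external size 152×249×397 mm and wall thickness 19 mm (the base is also 19 mm thick). The base covers the whole footprint; the four walls stand on the base, with the y-facing walls full-width and the x-facing walls fitting between their inner faces.

The spool is on the floor beside the stool on its +x side. The open box is on top of the stool, centred.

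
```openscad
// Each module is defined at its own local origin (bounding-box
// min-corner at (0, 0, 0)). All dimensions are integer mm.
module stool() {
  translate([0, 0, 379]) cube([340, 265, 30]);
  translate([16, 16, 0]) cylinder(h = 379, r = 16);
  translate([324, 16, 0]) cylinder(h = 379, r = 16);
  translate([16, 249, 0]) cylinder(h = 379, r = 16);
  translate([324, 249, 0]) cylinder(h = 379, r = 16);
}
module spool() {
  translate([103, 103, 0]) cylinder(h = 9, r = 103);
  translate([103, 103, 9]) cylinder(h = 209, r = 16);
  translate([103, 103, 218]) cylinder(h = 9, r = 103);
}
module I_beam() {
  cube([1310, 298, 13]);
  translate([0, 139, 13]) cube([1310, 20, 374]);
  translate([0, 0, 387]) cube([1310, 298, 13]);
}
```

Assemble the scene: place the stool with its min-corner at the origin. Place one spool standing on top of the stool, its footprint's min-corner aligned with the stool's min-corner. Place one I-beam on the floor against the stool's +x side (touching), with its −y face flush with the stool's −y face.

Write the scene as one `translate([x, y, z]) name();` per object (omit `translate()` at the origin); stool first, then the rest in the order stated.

stool();
translate([0, 0, 409]) spool();
translate([340, 0, 0]) I_beam();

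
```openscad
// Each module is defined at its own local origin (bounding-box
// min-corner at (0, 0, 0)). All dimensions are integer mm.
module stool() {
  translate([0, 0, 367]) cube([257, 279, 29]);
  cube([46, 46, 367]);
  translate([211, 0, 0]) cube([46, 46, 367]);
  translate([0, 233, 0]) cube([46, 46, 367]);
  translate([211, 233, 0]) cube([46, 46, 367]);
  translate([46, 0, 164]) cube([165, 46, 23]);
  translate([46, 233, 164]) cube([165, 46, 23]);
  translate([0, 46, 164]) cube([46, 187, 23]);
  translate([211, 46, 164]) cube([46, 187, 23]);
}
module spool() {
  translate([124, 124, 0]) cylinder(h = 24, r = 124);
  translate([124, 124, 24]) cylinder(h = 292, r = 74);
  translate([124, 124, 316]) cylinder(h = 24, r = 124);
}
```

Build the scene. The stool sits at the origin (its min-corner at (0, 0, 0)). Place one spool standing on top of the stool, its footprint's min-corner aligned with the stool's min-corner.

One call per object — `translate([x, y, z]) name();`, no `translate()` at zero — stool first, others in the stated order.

stool();
translate([0, 0, 396]) spool();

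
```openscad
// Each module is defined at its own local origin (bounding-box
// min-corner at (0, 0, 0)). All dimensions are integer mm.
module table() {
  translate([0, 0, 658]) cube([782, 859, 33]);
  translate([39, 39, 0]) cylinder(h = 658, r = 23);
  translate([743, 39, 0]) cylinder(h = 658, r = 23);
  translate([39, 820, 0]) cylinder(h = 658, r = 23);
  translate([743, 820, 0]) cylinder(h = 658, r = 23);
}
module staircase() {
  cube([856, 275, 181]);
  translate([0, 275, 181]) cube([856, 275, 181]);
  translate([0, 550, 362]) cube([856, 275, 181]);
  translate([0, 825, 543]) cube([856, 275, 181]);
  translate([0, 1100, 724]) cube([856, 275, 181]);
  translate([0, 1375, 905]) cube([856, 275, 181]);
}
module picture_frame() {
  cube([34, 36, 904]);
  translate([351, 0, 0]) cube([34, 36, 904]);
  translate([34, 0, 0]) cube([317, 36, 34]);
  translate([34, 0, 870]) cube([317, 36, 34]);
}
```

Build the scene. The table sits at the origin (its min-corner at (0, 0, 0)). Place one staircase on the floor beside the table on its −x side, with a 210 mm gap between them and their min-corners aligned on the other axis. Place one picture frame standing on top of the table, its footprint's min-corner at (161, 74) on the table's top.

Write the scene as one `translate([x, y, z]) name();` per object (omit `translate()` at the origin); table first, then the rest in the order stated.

table();
translate([-1066, 0, 0]) staircase();
translate([161, 74, 691]) picture_frame();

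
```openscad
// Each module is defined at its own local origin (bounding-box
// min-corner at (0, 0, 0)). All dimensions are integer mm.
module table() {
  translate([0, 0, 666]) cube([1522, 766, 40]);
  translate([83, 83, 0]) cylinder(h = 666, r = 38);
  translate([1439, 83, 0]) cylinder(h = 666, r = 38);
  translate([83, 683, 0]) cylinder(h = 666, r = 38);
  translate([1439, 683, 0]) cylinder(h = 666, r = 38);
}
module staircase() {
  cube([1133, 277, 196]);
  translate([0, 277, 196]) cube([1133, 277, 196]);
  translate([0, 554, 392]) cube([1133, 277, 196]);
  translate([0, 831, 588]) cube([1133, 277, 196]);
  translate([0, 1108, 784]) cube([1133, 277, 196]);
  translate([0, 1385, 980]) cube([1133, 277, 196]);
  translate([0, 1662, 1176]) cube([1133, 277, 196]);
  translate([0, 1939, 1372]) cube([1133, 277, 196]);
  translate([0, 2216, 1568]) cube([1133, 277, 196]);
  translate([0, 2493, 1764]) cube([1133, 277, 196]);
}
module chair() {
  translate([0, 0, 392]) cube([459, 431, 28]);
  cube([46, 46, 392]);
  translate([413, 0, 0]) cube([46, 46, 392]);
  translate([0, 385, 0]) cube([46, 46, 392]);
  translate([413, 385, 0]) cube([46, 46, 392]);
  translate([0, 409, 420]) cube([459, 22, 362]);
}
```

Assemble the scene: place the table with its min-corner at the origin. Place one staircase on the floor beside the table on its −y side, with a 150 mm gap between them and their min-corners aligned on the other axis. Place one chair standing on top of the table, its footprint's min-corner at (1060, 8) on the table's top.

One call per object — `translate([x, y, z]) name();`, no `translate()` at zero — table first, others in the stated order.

table();
translate([0, -2920, 0]) staircase();
translate([1060, 8, 706]) chair();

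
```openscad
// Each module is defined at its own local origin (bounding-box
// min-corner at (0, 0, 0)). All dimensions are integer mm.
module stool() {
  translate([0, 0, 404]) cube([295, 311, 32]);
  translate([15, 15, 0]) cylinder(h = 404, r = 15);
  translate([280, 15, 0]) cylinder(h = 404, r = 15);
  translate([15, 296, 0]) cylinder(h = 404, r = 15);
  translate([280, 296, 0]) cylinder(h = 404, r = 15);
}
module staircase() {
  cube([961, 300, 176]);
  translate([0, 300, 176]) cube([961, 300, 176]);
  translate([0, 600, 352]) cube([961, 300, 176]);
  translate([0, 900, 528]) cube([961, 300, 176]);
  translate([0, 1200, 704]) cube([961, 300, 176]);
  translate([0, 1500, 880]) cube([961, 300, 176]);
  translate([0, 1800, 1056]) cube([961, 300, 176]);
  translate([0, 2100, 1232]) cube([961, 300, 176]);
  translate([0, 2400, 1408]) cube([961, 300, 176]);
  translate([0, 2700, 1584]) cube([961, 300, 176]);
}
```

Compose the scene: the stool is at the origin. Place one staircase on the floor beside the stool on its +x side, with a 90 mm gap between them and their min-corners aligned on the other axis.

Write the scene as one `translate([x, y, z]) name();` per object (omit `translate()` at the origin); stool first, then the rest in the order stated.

stool();
translate([385, 0, 0]) staircase();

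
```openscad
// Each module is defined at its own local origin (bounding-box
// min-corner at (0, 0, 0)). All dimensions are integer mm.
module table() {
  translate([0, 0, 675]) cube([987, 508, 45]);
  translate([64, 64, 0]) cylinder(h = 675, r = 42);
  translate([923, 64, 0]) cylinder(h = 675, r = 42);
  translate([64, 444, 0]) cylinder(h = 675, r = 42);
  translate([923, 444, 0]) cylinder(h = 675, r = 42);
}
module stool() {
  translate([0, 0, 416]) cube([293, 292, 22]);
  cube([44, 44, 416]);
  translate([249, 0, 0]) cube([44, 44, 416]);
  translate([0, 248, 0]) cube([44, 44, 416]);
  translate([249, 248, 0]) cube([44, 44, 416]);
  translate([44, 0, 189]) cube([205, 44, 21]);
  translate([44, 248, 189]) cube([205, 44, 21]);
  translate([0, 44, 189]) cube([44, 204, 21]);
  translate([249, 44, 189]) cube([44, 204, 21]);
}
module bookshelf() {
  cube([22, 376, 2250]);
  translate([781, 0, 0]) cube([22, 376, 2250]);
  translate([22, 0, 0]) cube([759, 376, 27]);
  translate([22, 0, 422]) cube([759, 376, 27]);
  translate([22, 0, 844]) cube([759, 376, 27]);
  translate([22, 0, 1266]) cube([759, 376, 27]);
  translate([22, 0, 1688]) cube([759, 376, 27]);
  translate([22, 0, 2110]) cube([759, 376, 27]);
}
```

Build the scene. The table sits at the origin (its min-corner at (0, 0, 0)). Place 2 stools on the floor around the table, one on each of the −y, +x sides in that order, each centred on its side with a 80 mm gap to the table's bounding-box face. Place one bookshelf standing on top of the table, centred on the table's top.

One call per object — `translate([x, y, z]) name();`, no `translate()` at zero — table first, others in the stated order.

table();
translate([347, -372, 0]) stool();
translate([1067, 108, 0]) stool();
translate([92, 66, 720]) bookshelf();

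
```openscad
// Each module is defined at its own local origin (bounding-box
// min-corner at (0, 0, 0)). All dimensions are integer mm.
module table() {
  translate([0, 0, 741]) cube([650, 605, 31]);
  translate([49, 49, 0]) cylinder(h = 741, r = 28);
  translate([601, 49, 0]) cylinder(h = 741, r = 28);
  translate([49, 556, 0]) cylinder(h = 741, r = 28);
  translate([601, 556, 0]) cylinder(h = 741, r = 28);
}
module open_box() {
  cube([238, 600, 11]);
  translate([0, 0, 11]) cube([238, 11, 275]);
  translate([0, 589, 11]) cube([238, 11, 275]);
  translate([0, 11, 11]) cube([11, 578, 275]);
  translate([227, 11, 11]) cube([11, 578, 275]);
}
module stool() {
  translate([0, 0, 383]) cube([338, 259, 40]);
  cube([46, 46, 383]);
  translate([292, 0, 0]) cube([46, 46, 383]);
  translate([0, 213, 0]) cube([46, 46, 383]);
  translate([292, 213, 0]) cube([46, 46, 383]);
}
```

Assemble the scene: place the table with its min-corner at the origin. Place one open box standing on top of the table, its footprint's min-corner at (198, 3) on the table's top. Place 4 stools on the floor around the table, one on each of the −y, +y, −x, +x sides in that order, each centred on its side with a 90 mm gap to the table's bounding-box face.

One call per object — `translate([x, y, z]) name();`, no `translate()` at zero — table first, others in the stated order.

table();
translate([198, 3, 772]) open_box();
translate([156, -349, 0]) stool();
translate([156, 695, 0]) stool();
translate([-428, 173, 0]) stool();
translate([740, 173, 0]) stool();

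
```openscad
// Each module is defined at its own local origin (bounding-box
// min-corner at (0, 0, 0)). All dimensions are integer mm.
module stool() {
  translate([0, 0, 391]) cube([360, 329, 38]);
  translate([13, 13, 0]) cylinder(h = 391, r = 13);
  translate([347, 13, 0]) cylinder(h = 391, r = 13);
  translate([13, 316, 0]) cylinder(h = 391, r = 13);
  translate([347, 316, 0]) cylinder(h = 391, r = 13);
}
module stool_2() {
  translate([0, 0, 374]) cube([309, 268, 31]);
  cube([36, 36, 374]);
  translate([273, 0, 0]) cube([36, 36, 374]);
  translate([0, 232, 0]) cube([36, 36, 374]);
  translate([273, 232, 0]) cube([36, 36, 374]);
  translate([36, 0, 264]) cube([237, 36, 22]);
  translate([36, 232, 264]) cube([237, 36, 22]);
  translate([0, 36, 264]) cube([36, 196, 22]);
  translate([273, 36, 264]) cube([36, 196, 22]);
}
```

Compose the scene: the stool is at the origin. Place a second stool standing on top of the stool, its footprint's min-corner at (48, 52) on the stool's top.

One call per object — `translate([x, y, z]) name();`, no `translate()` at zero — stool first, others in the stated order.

stool();
translate([48, 52, 429]) stool_2();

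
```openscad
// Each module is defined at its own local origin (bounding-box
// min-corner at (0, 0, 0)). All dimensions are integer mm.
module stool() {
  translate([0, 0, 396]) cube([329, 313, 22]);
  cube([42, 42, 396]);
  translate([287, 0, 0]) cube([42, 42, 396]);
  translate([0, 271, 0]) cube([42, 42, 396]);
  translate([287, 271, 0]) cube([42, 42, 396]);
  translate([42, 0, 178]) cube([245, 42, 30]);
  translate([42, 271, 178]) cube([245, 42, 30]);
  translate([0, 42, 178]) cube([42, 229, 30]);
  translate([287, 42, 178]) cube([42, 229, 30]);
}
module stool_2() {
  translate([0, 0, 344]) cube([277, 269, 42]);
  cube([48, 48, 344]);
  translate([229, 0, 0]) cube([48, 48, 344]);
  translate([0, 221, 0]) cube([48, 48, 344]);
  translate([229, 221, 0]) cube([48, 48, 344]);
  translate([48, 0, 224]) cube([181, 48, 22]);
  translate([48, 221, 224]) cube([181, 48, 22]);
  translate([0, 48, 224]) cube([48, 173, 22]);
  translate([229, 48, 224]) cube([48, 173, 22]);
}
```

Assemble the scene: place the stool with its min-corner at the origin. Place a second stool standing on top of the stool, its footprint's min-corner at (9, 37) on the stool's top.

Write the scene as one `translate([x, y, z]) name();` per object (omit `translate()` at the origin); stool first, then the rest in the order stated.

stool();
translate([9, 37, 418]) stool_2();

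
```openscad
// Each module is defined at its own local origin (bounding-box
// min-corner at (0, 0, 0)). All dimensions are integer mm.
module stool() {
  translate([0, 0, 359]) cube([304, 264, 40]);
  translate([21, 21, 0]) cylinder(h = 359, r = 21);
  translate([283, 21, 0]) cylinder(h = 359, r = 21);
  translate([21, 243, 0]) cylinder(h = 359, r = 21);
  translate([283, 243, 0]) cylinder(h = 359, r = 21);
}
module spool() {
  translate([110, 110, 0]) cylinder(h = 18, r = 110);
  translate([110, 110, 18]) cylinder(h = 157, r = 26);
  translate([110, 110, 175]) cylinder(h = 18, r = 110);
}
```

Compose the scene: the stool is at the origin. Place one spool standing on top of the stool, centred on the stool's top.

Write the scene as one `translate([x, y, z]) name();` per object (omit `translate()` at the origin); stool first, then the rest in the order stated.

stool();
translate([42, 22, 399]) spool();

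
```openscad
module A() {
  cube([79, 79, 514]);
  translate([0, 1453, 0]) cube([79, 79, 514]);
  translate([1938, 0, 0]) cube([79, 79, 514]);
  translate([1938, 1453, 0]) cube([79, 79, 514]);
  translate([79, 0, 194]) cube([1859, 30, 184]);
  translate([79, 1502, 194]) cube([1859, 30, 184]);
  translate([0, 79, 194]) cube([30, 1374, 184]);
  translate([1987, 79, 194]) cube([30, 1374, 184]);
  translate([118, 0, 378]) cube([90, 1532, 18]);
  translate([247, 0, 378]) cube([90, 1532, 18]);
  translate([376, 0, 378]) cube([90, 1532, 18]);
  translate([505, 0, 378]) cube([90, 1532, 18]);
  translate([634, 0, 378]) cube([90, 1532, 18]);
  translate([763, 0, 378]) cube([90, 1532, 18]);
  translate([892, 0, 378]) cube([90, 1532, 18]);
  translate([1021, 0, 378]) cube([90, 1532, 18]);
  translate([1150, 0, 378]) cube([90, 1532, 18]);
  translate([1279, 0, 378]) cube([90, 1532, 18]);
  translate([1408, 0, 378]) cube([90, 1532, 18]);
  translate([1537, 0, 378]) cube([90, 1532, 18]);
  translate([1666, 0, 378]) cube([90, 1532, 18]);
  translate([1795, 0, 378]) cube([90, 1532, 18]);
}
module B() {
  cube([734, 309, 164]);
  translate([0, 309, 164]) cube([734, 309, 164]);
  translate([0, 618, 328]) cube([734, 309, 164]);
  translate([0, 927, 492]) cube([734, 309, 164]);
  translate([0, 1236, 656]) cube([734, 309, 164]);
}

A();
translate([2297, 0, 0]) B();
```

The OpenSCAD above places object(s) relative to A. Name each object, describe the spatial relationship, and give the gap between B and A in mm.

The staircase's nearest face is 280 mm from the bed frame's +x face.

A is a bed frame. B is a staircase. The staircase is on the floor beside the bed frame on its +x side. The gap between the staircase and the bed frame is 280 mm.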